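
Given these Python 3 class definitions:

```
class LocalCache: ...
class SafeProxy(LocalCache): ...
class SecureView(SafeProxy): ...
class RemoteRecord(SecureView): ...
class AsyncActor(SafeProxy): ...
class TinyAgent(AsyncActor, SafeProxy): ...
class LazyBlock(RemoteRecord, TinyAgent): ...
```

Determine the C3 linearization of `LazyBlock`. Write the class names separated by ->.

LazyBlock -> RemoteRecord -> SecureView -> TinyAgent -> AsyncActor -> SafeProxy -> LocalCache -> object

L[LazyBlock] = LazyBlock + merge(L[RemoteRecord], L[TinyAgent], [RemoteRecord TinyAgent])
  take RemoteRecord:  [RemoteRecord SecureView SafeProxy LocalCache object] + [TinyAgent AsyncActor SafeProxy LocalCache object] + [RemoteRecord TinyAgent]
  take SecureView:  [SecureView SafeProxy LocalCache object] + [TinyAgent AsyncActor SafeProxy LocalCache object] + [TinyAgent]
  take TinyAgent:  [SafeProxy LocalCache object] + [TinyAgent AsyncActor SafeProxy LocalCache object] + [TinyAgent]
  take AsyncActor:  [SafeProxy LocalCache object] + [AsyncActor SafeProxy LocalCache object]
  take SafeProxy:  [SafeProxy LocalCache object] + [SafeProxy LocalCache object]
  take LocalCache:  [LocalCache object] + [LocalCache object]
  take object:  [object] + [object]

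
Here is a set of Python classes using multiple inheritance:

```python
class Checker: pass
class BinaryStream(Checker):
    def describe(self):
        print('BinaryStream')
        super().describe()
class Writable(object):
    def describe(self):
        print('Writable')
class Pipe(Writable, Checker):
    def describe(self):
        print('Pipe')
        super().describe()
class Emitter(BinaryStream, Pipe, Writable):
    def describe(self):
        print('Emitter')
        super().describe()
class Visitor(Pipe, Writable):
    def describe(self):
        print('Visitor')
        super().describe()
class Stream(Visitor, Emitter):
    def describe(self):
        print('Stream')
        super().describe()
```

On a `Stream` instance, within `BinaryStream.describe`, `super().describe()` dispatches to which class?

L[Stream] = Stream + merge(L[Visitor], L[Emitter], [Visitor Emitter])
  take Visitor:  [Visitor Pipe Writable Checker object] + [Emitter BinaryStream Pipe Writable Checker object] + [Visitor Emitter]
  take Emitter:  [Pipe Writable Checker object] + [Emitter BinaryStream Pipe Writable Checker object] + [Emitter]
  take BinaryStream:  [Pipe Writable Checker object] + [BinaryStream Pipe Writable Checker object]
  take Pipe:  [Pipe Writable Checker object] + [Pipe Writable Checker object]
  take Writable:  [Writable Checker object] + [Writable Checker object]
  take Checker:  [Checker object] + [Checker object]
  take object:  [object] + [object]
MRO: Stream Visitor Emitter BinaryStream Pipe Writable Checker object
super() in BinaryStream.describe on a Stream instance goes to the class after BinaryStream in Stream's MRO: Pipe.

Pipe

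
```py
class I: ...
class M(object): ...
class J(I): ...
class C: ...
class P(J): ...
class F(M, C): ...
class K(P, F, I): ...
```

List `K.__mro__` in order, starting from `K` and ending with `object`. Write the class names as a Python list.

[K, P, J, F, I, M, C, object]

L[K] = K + merge(L[P], L[F], L[I], [P F I])
  take P:  [P J I object] + [F M C object] + [I object] + [P F I]
  take J:  [J I object] + [F M C object] + [I object] + [F I]
  take F:  [I object] + [F M C object] + [I object] + [F I]
  take I:  [I object] + [M C object] + [I object] + [I]
  take M:  [object] + [M C object] + [object]
  take C:  [object] + [C object] + [object]
  take object:  [object] + [object] + [object]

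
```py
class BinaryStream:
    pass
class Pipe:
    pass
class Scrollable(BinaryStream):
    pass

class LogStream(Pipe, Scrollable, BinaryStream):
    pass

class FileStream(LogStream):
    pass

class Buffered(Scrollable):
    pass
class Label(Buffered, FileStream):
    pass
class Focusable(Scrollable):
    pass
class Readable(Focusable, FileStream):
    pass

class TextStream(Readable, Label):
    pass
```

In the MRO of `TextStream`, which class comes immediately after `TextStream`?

L[TextStream] = TextStream + merge(L[Readable], L[Label], [Readable Label])
  take Readable:  [Readable Focusable FileStream LogStream Pipe Scrollable BinaryStream object] + [Label Buffered FileStream LogStream Pipe Scrollable BinaryStream object] + [Readable Label]
  take Focusable:  [Focusable FileStream LogStream Pipe Scrollable BinaryStream object] + [Label Buffered FileStream LogStream Pipe Scrollable BinaryStream object] + [Label]
  take Label:  [FileStream LogStream Pipe Scrollable BinaryStream object] + [Label Buffered FileStream LogStream Pipe Scrollable BinaryStream object] + [Label]
  take Buffered:  [FileStream LogStream Pipe Scrollable BinaryStream object] + [Buffered FileStream LogStream Pipe Scrollable BinaryStream object]
  take FileStream:  [FileStream LogStream Pipe Scrollable BinaryStream object] + [FileStream LogStream Pipe Scrollable BinaryStream object]
  take LogStream:  [LogStream Pipe Scrollable BinaryStream object] + [LogStream Pipe Scrollable BinaryStream object]
  take Pipe:  [Pipe Scrollable BinaryStream object] + [Pipe Scrollable BinaryStream object]
  take Scrollable:  [Scrollable BinaryStream object] + [Scrollable BinaryStream object]
  take BinaryStream:  [BinaryStream object] + [BinaryStream object]
  take object:  [object] + [object]
MRO: TextStream Readable Focusable Label Buffered FileStream LogStream Pipe Scrollable BinaryStream object
TextStream is at position 0; next is Readable.

Readable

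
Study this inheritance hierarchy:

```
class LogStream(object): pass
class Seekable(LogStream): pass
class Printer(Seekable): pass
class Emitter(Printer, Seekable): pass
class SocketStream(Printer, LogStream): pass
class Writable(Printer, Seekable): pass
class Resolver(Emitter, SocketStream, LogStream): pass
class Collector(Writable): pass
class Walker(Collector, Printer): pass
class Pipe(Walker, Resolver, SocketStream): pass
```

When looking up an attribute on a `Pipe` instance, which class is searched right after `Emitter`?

L[Pipe] = Pipe + merge(L[Walker], L[Resolver], L[SocketStream], [Walker Resolver SocketStream])
  take Walker:  [Walker Collector Writable Printer Seekable LogStream object] + [Resolver Emitter SocketStream Printer Seekable LogStream object] + [SocketStream Printer Seekable LogStream object] + [Walker Resolver SocketStream]
  take Collector:  [Collector Writable Printer Seekable LogStream object] + [Resolver Emitter SocketStream Printer Seekable LogStream object] + [SocketStream Printer Seekable LogStream object] + [Resolver SocketStream]
  take Writable:  [Writable Printer Seekable LogStream object] + [Resolver Emitter SocketStream Printer Seekable LogStream object] + [SocketStream Printer Seekable LogStream object] + [Resolver SocketStream]
  take Resolver:  [Printer Seekable LogStream object] + [Resolver Emitter SocketStream Printer Seekable LogStream object] + [SocketStream Printer Seekable LogStream object] + [Resolver SocketStream]
  take Emitter:  [Printer Seekable LogStream object] + [Emitter SocketStream Printer Seekable LogStream object] + [SocketStream Printer Seekable LogStream object] + [SocketStream]
  take SocketStream:  [Printer Seekable LogStream object] + [SocketStream Printer Seekable LogStream object] + [SocketStream Printer Seekable LogStream object] + [SocketStream]
  take Printer:  [Printer Seekable LogStream object] + [Printer Seekable LogStream object] + [Printer Seekable LogStream object]
  take Seekable:  [Seekable LogStream object] + [Seekable LogStream object] + [Seekable LogStream object]
  take LogStream:  [LogStream object] + [LogStream object] + [LogStream object]
  take object:  [object] + [object] + [object]
MRO: Pipe Walker Collector Writable Resolver Emitter SocketStream Printer Seekable LogStream object
Emitter is at position 5; next is SocketStream.

SocketStream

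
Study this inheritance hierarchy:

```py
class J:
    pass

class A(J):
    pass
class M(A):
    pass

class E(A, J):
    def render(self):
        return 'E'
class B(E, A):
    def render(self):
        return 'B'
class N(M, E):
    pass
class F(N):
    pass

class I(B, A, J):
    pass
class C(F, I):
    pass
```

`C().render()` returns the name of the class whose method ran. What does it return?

L[C] = C + merge(L[F], L[I], [F I])
  take F:  [F N M E A J object] + [I B E A J object] + [F I]
  take N:  [N M E A J object] + [I B E A J object] + [I]
  take M:  [M E A J object] + [I B E A J object] + [I]
  take I:  [E A J object] + [I B E A J object] + [I]
  take B:  [E A J object] + [B E A J object]
  take E:  [E A J object] + [E A J object]
  take A:  [A J object] + [A J object]
  take J:  [J object] + [J object]
  take object:  [object] + [object]
MRO: C F N M I B E A J object
render is defined in: B, E. First along the MRO is B.

B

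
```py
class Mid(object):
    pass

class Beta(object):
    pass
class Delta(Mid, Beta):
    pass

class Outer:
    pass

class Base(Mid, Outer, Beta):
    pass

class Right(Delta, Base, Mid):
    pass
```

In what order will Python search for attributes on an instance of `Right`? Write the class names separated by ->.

Right -> Delta -> Base -> Mid -> Outer -> Beta -> object

L[Right] = Right + merge(L[Delta], L[Base], L[Mid], [Delta Base Mid])
  take Delta:  [Delta Mid Beta object] + [Base Mid Outer Beta object] + [Mid object] + [Delta Base Mid]
  take Base:  [Mid Beta object] + [Base Mid Outer Beta object] + [Mid object] + [Base Mid]
  take Mid:  [Mid Beta object] + [Mid Outer Beta object] + [Mid object] + [Mid]
  take Outer:  [Beta object] + [Outer Beta object] + [object]
  take Beta:  [Beta object] + [Beta object] + [object]
  take object:  [object] + [object] + [object]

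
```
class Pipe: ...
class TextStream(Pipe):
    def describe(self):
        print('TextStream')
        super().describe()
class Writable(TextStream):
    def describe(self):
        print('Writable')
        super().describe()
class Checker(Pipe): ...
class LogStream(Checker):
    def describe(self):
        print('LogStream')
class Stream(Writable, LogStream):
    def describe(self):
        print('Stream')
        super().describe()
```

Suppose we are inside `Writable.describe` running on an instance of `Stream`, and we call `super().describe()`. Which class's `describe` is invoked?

TextStream

L[Stream] = Stream + merge(L[Writable], L[LogStream], [Writable LogStream])
  take Writable:  [Writable TextStream Pipe object] + [LogStream Checker Pipe object] + [Writable LogStream]
  take TextStream:  [TextStream Pipe object] + [LogStream Checker Pipe object] + [LogStream]
  take LogStream:  [Pipe object] + [LogStream Checker Pipe object] + [LogStream]
  take Checker:  [Pipe object] + [Checker Pipe object]
  take Pipe:  [Pipe object] + [Pipe object]
  take object:  [object] + [object]
MRO: Stream Writable TextStream LogStream Checker Pipe object
super() in Writable.describe on a Stream instance goes to the class after Writable in Stream's MRO: TextStream.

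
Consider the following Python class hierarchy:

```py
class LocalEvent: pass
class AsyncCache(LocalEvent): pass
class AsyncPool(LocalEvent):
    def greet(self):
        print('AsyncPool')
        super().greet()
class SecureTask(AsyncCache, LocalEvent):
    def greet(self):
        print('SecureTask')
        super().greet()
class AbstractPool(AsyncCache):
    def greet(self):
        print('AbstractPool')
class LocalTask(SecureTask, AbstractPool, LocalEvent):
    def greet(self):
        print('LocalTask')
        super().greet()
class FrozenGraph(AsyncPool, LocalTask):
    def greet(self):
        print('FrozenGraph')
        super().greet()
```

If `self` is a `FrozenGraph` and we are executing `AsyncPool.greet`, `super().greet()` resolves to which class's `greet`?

LocalTask

L[FrozenGraph] = FrozenGraph + merge(L[AsyncPool], L[LocalTask], [AsyncPool LocalTask])
  take AsyncPool:  [AsyncPool LocalEvent object] + [LocalTask SecureTask AbstractPool AsyncCache LocalEvent object] + [AsyncPool LocalTask]
  take LocalTask:  [LocalEvent object] + [LocalTask SecureTask AbstractPool AsyncCache LocalEvent object] + [LocalTask]
  take SecureTask:  [LocalEvent object] + [SecureTask AbstractPool AsyncCache LocalEvent object]
  take AbstractPool:  [LocalEvent object] + [AbstractPool AsyncCache LocalEvent object]
  take AsyncCache:  [LocalEvent object] + [AsyncCache LocalEvent object]
  take LocalEvent:  [LocalEvent object] + [LocalEvent object]
  take object:  [object] + [object]
MRO: FrozenGraph AsyncPool LocalTask SecureTask AbstractPool AsyncCache LocalEvent object
super() in AsyncPool.greet on a FrozenGraph instance goes to the class after AsyncPool in FrozenGraph's MRO: LocalTask.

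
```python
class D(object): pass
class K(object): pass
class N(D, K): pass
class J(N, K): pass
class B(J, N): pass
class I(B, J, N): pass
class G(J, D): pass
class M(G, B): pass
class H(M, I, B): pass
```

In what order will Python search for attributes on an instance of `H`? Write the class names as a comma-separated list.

L[H] = H + merge(L[M], L[I], L[B], [M I B])
  take M:  [M G B J N D K object] + [I B J N D K object] + [B J N D K object] + [M I B]
  take G:  [G B J N D K object] + [I B J N D K object] + [B J N D K object] + [I B]
  take I:  [B J N D K object] + [I B J N D K object] + [B J N D K object] + [I B]
  take B:  [B J N D K object] + [B J N D K object] + [B J N D K object] + [B]
  take J:  [J N D K object] + [J N D K object] + [J N D K object]
  take N:  [N D K object] + [N D K object] + [N D K object]
  take D:  [D K object] + [D K object] + [D K object]
  take K:  [K object] + [K object] + [K object]
  take object:  [object] + [object] + [object]

H, M, G, I, B, J, N, D, K, object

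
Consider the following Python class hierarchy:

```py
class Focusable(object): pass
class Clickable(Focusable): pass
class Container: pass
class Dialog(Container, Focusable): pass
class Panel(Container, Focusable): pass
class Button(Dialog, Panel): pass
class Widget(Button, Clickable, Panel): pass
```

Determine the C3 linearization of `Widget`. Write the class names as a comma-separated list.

Widget, Button, Dialog, Clickable, Panel, Container, Focusable, object

L[Widget] = Widget + merge(L[Button], L[Clickable], L[Panel], [Button Clickable Panel])
  take Button:  [Button Dialog Panel Container Focusable object] + [Clickable Focusable object] + [Panel Container Focusable object] + [Button Clickable Panel]
  take Dialog:  [Dialog Panel Container Focusable object] + [Clickable Focusable object] + [Panel Container Focusable object] + [Clickable Panel]
  take Clickable:  [Panel Container Focusable object] + [Clickable Focusable object] + [Panel Container Focusable object] + [Clickable Panel]
  take Panel:  [Panel Container Focusable object] + [Focusable object] + [Panel Container Focusable object] + [Panel]
  take Container:  [Container Focusable object] + [Focusable object] + [Container Focusable object]
  take Focusable:  [Focusable object] + [Focusable object] + [Focusable object]
  take object:  [object] + [object] + [object]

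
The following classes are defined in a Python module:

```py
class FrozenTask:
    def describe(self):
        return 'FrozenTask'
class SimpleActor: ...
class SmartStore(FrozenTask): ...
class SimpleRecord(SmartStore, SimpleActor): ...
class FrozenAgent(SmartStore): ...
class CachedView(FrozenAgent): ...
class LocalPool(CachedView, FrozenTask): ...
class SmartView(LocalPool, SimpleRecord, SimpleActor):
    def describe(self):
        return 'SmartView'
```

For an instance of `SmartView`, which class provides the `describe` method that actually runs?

SmartView

L[SmartView] = SmartView + merge(L[LocalPool], L[SimpleRecord], L[SimpleActor], [LocalPool SimpleRecord SimpleActor])
  take LocalPool:  [LocalPool CachedView FrozenAgent SmartStore FrozenTask object] + [SimpleRecord SmartStore FrozenTask SimpleActor object] + [SimpleActor object] + [LocalPool SimpleRecord SimpleActor]
  take CachedView:  [CachedView FrozenAgent SmartStore FrozenTask object] + [SimpleRecord SmartStore FrozenTask SimpleActor object] + [SimpleActor object] + [SimpleRecord SimpleActor]
  take FrozenAgent:  [FrozenAgent SmartStore FrozenTask object] + [SimpleRecord SmartStore FrozenTask SimpleActor object] + [SimpleActor object] + [SimpleRecord SimpleActor]
  take SimpleRecord:  [SmartStore FrozenTask object] + [SimpleRecord SmartStore FrozenTask SimpleActor object] + [SimpleActor object] + [SimpleRecord SimpleActor]
  take SmartStore:  [SmartStore FrozenTask object] + [SmartStore FrozenTask SimpleActor object] + [SimpleActor object] + [SimpleActor]
  take FrozenTask:  [FrozenTask object] + [FrozenTask SimpleActor object] + [SimpleActor object] + [SimpleActor]
  take SimpleActor:  [object] + [SimpleActor object] + [SimpleActor object] + [SimpleActor]
  take object:  [object] + [object] + [object]
MRO: SmartView LocalPool CachedView FrozenAgent SimpleRecord SmartStore FrozenTask SimpleActor object
describe is defined in: FrozenTask, SmartView. First along the MRO is SmartView.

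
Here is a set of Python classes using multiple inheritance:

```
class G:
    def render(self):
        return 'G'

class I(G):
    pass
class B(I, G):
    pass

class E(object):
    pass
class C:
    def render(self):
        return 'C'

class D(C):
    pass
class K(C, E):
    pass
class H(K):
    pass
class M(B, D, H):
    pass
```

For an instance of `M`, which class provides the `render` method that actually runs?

G

L[M] = M + merge(L[B], L[D], L[H], [B D H])
  take B:  [B I G object] + [D C object] + [H K C E object] + [B D H]
  take I:  [I G object] + [D C object] + [H K C E object] + [D H]
  take G:  [G object] + [D C object] + [H K C E object] + [D H]
  take D:  [object] + [D C object] + [H K C E object] + [D H]
  take H:  [object] + [C object] + [H K C E object] + [H]
  take K:  [object] + [C object] + [K C E object]
  take C:  [object] + [C object] + [C E object]
  take E:  [object] + [object] + [E object]
  take object:  [object] + [object] + [object]
MRO: M B I G D H K C E object
render is defined in: C, G. First along the MRO is G.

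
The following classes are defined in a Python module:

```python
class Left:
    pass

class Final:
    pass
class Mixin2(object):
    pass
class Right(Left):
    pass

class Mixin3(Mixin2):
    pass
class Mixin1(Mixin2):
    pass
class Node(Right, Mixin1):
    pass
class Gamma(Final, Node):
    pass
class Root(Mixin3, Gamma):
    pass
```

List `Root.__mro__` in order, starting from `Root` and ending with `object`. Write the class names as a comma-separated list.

L[Root] = Root + merge(L[Mixin3], L[Gamma], [Mixin3 Gamma])
  take Mixin3:  [Mixin3 Mixin2 object] + [Gamma Final Node Right Left Mixin1 Mixin2 object] + [Mixin3 Gamma]
  take Gamma:  [Mixin2 object] + [Gamma Final Node Right Left Mixin1 Mixin2 object] + [Gamma]
  take Final:  [Mixin2 object] + [Final Node Right Left Mixin1 Mixin2 object]
  take Node:  [Mixin2 object] + [Node Right Left Mixin1 Mixin2 object]
  take Right:  [Mixin2 object] + [Right Left Mixin1 Mixin2 object]
  take Left:  [Mixin2 object] + [Left Mixin1 Mixin2 object]
  take Mixin1:  [Mixin2 object] + [Mixin1 Mixin2 object]
  take Mixin2:  [Mixin2 object] + [Mixin2 object]
  take object:  [object] + [object]

Root, Mixin3, Gamma, Final, Node, Right, Left, Mixin1, Mixin2, object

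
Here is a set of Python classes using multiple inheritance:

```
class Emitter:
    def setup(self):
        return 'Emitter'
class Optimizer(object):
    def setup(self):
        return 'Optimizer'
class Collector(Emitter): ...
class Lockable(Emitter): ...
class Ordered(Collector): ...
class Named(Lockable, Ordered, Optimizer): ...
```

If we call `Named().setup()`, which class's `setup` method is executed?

L[Named] = Named + merge(L[Lockable], L[Ordered], L[Optimizer], [Lockable Ordered Optimizer])
  take Lockable:  [Lockable Emitter object] + [Ordered Collector Emitter object] + [Optimizer object] + [Lockable Ordered Optimizer]
  take Ordered:  [Emitter object] + [Ordered Collector Emitter object] + [Optimizer object] + [Ordered Optimizer]
  take Collector:  [Emitter object] + [Collector Emitter object] + [Optimizer object] + [Optimizer]
  take Emitter:  [Emitter object] + [Emitter object] + [Optimizer object] + [Optimizer]
  take Optimizer:  [object] + [object] + [Optimizer object] + [Optimizer]
  take object:  [object] + [object] + [object]
MRO: Named Lockable Ordered Collector Emitter Optimizer object
setup is defined in: Emitter, Optimizer. First along the MRO is Emitter.

Emitter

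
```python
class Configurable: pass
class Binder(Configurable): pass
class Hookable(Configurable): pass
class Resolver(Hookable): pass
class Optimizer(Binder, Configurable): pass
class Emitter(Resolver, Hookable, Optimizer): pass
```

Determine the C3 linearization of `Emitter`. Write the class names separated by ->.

Emitter -> Resolver -> Hookable -> Optimizer -> Binder -> Configurable -> object

L[Emitter] = Emitter + merge(L[Resolver], L[Hookable], L[Optimizer], [Resolver Hookable Optimizer])
  take Resolver:  [Resolver Hookable Configurable object] + [Hookable Configurable object] + [Optimizer Binder Configurable object] + [Resolver Hookable Optimizer]
  take Hookable:  [Hookable Configurable object] + [Hookable Configurable object] + [Optimizer Binder Configurable object] + [Hookable Optimizer]
  take Optimizer:  [Configurable object] + [Configurable object] + [Optimizer Binder Configurable object] + [Optimizer]
  take Binder:  [Configurable object] + [Configurable object] + [Binder Configurable object]
  take Configurable:  [Configurable object] + [Configurable object] + [Configurable object]
  take object:  [object] + [object] + [object]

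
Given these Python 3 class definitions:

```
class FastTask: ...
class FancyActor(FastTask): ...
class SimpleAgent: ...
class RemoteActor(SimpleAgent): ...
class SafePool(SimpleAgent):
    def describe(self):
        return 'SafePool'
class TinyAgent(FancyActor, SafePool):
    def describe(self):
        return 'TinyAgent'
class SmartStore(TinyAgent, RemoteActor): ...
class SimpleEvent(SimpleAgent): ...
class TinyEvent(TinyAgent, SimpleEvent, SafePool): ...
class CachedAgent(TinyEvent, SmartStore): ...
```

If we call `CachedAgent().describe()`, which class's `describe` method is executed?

TinyAgent

L[CachedAgent] = CachedAgent + merge(L[TinyEvent], L[SmartStore], [TinyEvent SmartStore])
  take TinyEvent:  [TinyEvent TinyAgent FancyActor FastTask SimpleEvent SafePool SimpleAgent object] + [SmartStore TinyAgent FancyActor FastTask SafePool RemoteActor SimpleAgent object] + [TinyEvent SmartStore]
  take SmartStore:  [TinyAgent FancyActor FastTask SimpleEvent SafePool SimpleAgent object] + [SmartStore TinyAgent FancyActor FastTask SafePool RemoteActor SimpleAgent object] + [SmartStore]
  take TinyAgent:  [TinyAgent FancyActor FastTask SimpleEvent SafePool SimpleAgent object] + [TinyAgent FancyActor FastTask SafePool RemoteActor SimpleAgent object]
  take FancyActor:  [FancyActor FastTask SimpleEvent SafePool SimpleAgent object] + [FancyActor FastTask SafePool RemoteActor SimpleAgent object]
  take FastTask:  [FastTask SimpleEvent SafePool SimpleAgent object] + [FastTask SafePool RemoteActor SimpleAgent object]
  take SimpleEvent:  [SimpleEvent SafePool SimpleAgent object] + [SafePool RemoteActor SimpleAgent object]
  take SafePool:  [SafePool SimpleAgent object] + [SafePool RemoteActor SimpleAgent object]
  take RemoteActor:  [SimpleAgent object] + [RemoteActor SimpleAgent object]
  take SimpleAgent:  [SimpleAgent object] + [SimpleAgent object]
  take object:  [object] + [object]
MRO: CachedAgent TinyEvent SmartStore TinyAgent FancyActor FastTask SimpleEvent SafePool RemoteActor SimpleAgent object
describe is defined in: SafePool, TinyAgent. First along the MRO is TinyAgent.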